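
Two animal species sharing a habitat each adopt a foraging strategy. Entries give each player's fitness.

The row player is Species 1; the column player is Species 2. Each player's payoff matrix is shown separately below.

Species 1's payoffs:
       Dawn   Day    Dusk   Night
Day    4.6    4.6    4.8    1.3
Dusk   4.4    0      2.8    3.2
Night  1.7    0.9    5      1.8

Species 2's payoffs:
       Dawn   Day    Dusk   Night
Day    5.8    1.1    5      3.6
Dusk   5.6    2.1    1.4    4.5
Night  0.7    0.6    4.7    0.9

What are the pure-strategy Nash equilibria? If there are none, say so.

Species 1 against Dawn: payoffs 4.6, 4.4, 1.7 → best response Day.
Species 1 against Day: payoffs 4.6, 0, 0.9 → best response Day.
Species 1 against Dusk: payoffs 4.8, 2.8, 5 → best response Night.
Species 1 against Night: payoffs 1.3, 3.2, 1.8 → best response Dusk.
Species 2 against Day: payoffs 5.8, 1.1, 5, 3.6 → best response Dawn.
Species 2 against Dusk: payoffs 5.6, 2.1, 1.4, 4.5 → best response Dawn.
Species 2 against Night: payoffs 0.7, 0.6, 4.7, 0.9 → best response Dusk.
Mutual best responses: (Day, Dawn); (Night, Dusk).

(Day, Dawn), (Night, Dusk)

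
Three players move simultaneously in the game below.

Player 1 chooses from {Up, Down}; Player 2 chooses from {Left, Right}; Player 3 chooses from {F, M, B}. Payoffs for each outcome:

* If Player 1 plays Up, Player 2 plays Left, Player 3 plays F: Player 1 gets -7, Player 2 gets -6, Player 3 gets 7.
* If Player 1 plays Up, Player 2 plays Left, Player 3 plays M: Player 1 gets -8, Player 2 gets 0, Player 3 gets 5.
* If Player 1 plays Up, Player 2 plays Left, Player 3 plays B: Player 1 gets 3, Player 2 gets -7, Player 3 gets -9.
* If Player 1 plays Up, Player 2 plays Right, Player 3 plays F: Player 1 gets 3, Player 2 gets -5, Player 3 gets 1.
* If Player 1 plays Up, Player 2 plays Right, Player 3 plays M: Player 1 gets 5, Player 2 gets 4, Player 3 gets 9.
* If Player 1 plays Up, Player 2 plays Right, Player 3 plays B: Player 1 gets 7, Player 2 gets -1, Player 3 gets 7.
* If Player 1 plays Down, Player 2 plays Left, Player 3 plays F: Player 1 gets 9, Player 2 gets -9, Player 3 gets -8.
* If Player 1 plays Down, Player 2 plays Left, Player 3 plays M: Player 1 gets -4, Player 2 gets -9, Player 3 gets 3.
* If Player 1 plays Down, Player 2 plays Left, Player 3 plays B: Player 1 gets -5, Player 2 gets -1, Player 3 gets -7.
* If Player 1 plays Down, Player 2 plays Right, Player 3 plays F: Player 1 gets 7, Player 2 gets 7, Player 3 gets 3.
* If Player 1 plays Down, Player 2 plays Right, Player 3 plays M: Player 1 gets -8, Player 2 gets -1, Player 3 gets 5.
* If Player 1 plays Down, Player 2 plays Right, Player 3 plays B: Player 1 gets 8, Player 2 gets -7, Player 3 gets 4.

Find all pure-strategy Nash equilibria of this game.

(Up, Right, M)

Player 1 against (Left, F): payoffs -7, 9 → best response Down.
Player 1 against (Left, M): payoffs -8, -4 → best response Down.
Player 1 against (Left, B): payoffs 3, -5 → best response Up.
Player 1 against (Right, F): payoffs 3, 7 → best response Down.
Player 1 against (Right, M): payoffs 5, -8 → best response Up.
Player 1 against (Right, B): payoffs 7, 8 → best response Down.
Player 2 against (Up, F): payoffs -6, -5 → best response Right.
Player 2 against (Up, M): payoffs 0, 4 → best response Right.
Player 2 against (Up, B): payoffs -7, -1 → best response Right.
Player 2 against (Down, F): payoffs -9, 7 → best response Right.
Player 2 against (Down, M): payoffs -9, -1 → best response Right.
Player 2 against (Down, B): payoffs -1, -7 → best response Left.
Player 3 against (Up, Left): payoffs 7, 5, -9 → best response F.
Player 3 against (Up, Right): payoffs 1, 9, 7 → best response M.
Player 3 against (Down, Left): payoffs -8, 3, -7 → best response M.
Player 3 against (Down, Right): payoffs 3, 5, 4 → best response M.
Mutual best responses: (Up, Right, M).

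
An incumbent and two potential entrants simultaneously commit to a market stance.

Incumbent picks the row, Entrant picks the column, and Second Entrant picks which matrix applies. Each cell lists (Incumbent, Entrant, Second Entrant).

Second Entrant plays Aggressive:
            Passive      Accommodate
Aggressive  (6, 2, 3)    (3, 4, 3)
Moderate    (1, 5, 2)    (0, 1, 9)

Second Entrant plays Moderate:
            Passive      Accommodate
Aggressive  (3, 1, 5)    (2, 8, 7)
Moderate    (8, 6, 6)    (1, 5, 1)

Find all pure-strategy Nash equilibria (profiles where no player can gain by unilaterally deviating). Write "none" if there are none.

For each player, find the best response to each opponent profile; mutual best responses are the pure NE.
Incumbent against (Passive, Aggressive): payoffs 6, 1 → best response Aggressive.
Incumbent against (Passive, Moderate): payoffs 3, 8 → best response Moderate.
Incumbent against (Accommodate, Aggressive): payoffs 3, 0 → best response Aggressive.
Incumbent against (Accommodate, Moderate): payoffs 2, 1 → best response Aggressive.
Entrant against (Aggressive, Aggressive): payoffs 2, 4 → best response Accommodate.
Entrant against (Aggressive, Moderate): payoffs 1, 8 → best response Accommodate.
Entrant against (Moderate, Aggressive): payoffs 5, 1 → best response Passive.
Entrant against (Moderate, Moderate): payoffs 6, 5 → best response Passive.
Second Entrant against (Aggressive, Passive): payoffs 3, 5 → best response Moderate.
Second Entrant against (Aggressive, Accommodate): payoffs 3, 7 → best response Moderate.
Second Entrant against (Moderate, Passive): payoffs 2, 6 → best response Moderate.
Second Entrant against (Moderate, Accommodate): payoffs 9, 1 → best response Aggressive.
Mutual best responses: (Aggressive, Accommodate, Moderate); (Moderate, Passive, Moderate).

(Aggressive, Accommodate, Moderate) and (Moderate, Passive, Moderate)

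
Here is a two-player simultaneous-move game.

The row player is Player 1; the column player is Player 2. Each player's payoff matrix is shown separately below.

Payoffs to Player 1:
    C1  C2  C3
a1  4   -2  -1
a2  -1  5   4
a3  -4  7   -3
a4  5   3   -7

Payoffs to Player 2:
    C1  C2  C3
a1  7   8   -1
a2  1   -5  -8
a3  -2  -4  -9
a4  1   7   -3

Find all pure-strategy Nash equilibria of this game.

No pure-strategy Nash equilibrium.

For each strategy profile, look for a profitable unilateral deviation.
(a1, C1): Player 1 can switch to a4 (4 → 5). Not NE.
(a1, C2): Player 1 can switch to a2 (-2 → 5). Not NE.
(a1, C3): Player 1 can switch to a2 (-1 → 4). Not NE.
(a2, C1): Player 1 can switch to a1 (-1 → 4). Not NE.
(a2, C2): Player 1 can switch to a3 (5 → 7). Not NE.
(a2, C3): Player 2 can switch to C1 (-8 → 1). Not NE.
(a3, C1): Player 1 can switch to a1 (-4 → 4). Not NE.
(a3, C2): Player 2 can switch to C1 (-4 → -2). Not NE.
(a3, C3): Player 1 can switch to a1 (-3 → -1). Not NE.
(a4, C1): Player 2 can switch to C2 (1 → 7). Not NE.
(a4, C2): Player 1 can switch to a2 (3 → 5). Not NE.
(a4, C3): Player 1 can switch to a1 (-7 → -1). Not NE.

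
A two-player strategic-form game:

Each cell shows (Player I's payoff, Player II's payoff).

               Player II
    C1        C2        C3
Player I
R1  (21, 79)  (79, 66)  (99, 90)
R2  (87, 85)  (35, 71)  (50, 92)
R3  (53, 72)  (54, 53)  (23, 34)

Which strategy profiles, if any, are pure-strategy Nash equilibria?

For each strategy profile, look for a profitable unilateral deviation.
(R1, C1): Player I can switch to R2 (21 → 87). Not NE.
(R1, C2): Player II can switch to C1 (66 → 79). Not NE.
(R1, C3): Player I gets 99, best alternative 50; Player II gets 90, best alternative 79. No profitable deviation — NE.
(R2, C1): Player II can switch to C3 (85 → 92). Not NE.
(R2, C2): Player I can switch to R1 (35 → 79). Not NE.
(R2, C3): Player I can switch to R1 (50 → 99). Not NE.
(R3, C1): Player I can switch to R2 (53 → 87). Not NE.
(R3, C2): Player I can switch to R1 (54 → 79). Not NE.
(R3, C3): Player I can switch to R1 (23 → 99). Not NE.

The unique pure-strategy Nash equilibrium is (R1, C3).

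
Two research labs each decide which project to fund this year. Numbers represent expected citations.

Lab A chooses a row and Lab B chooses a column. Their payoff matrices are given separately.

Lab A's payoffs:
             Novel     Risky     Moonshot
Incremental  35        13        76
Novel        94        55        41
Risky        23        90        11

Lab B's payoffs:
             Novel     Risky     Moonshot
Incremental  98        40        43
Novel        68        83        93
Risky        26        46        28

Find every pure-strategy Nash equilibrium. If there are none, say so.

(Incremental, Novel): Lab A can switch to Novel (35 → 94). Not NE.
(Incremental, Risky): Lab A can switch to Novel (13 → 55). Not NE.
(Incremental, Moonshot): Lab B can switch to Novel (43 → 98). Not NE.
(Novel, Novel): Lab B can switch to Risky (68 → 83). Not NE.
(Novel, Risky): Lab A can switch to Risky (55 → 90). Not NE.
(Novel, Moonshot): Lab A can switch to Incremental (41 → 76). Not NE.
(Risky, Novel): Lab A can switch to Incremental (23 → 35). Not NE.
(Risky, Risky): Lab A gets 90, best alternative 55; Lab B gets 46, best alternative 28. No profitable deviation — NE.
(Risky, Moonshot): Lab A can switch to Incremental (11 → 76). Not NE.

Pure NE: (Risky, Risky)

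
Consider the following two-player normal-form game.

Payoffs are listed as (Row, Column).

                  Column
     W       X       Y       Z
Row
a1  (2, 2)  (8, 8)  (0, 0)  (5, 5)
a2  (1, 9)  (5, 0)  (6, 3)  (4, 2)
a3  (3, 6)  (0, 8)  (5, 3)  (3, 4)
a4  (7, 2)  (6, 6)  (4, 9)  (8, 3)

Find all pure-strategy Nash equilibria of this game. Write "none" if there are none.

Row against W: payoffs 2, 1, 3, 7 → best response a4.
Row against X: payoffs 8, 5, 0, 6 → best response a1.
Row against Y: payoffs 0, 6, 5, 4 → best response a2.
Row against Z: payoffs 5, 4, 3, 8 → best response a4.
Column against a1: payoffs 2, 8, 0, 5 → best response X.
Column against a2: payoffs 9, 0, 3, 2 → best response W.
Column against a3: payoffs 6, 8, 3, 4 → best response X.
Column against a4: payoffs 2, 6, 9, 3 → best response Y.
Mutual best responses: (a1, X).

(a1, X)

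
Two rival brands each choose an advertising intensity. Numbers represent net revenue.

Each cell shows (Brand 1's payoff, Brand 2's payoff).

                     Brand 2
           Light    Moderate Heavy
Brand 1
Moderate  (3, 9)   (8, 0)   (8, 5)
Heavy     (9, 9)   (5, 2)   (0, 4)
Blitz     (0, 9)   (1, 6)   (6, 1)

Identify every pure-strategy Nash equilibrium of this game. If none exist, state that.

(Moderate, Light): Brand 1 can switch to Heavy (3 → 9). Not NE.
(Moderate, Moderate): Brand 2 can switch to Light (0 → 9). Not NE.
(Moderate, Heavy): Brand 2 can switch to Light (5 → 9). Not NE.
(Heavy, Light): Brand 1 gets 9, best alternative 3; Brand 2 gets 9, best alternative 4. No profitable deviation — NE.
(Heavy, Moderate): Brand 1 can switch to Moderate (5 → 8). Not NE.
(Heavy, Heavy): Brand 1 can switch to Moderate (0 → 8). Not NE.
(Blitz, Light): Brand 1 can switch to Moderate (0 → 3). Not NE.
(The remaining 2 profiles each have a profitable deviation by the same check.)

(Heavy, Light)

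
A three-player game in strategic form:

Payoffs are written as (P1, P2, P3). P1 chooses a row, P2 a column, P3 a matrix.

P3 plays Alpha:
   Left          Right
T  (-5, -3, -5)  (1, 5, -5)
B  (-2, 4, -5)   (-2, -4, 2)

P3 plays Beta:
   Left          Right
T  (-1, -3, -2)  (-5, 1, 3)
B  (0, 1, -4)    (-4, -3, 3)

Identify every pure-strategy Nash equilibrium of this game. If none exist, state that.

(T, Left, Alpha): P1 can switch to B (-5 → -2). Not NE.
(T, Left, Beta): P1 can switch to B (-1 → 0). Not NE.
(T, Right, Alpha): P3 can switch to Beta (-5 → 3). Not NE.
(T, Right, Beta): P1 can switch to B (-5 → -4). Not NE.
(B, Left, Alpha): P3 can switch to Beta (-5 → -4). Not NE.
(B, Left, Beta): P1 gets 0, best alternative -1; P2 gets 1, best alternative -3; P3 gets -4, best alternative -5. No profitable deviation — NE.
(B, Right, Alpha): P1 can switch to T (-2 → 1). Not NE.
(B, Right, Beta): P2 can switch to Left (-3 → 1). Not NE.

Pure NE: (B, Left, Beta)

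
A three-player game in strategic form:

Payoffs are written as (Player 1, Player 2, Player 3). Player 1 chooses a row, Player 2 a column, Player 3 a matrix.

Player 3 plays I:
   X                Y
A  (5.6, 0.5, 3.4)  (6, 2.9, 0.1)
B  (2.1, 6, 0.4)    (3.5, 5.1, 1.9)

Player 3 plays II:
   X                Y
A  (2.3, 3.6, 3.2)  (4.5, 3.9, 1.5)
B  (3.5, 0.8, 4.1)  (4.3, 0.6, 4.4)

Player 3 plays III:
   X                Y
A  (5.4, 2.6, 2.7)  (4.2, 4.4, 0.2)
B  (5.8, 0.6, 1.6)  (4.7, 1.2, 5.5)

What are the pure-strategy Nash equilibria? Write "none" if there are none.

(A, X, I): Player 2 can switch to Y (0.5 → 2.9). Not NE.
(A, X, II): Player 1 can switch to B (2.3 → 3.5). Not NE.
(A, X, III): Player 1 can switch to B (5.4 → 5.8). Not NE.
(A, Y, I): Player 3 can switch to II (0.1 → 1.5). Not NE.
(A, Y, II): Player 1 gets 4.5, best alternative 4.3; Player 2 gets 3.9, best alternative 3.6; Player 3 gets 1.5, best alternative 0.2. No profitable deviation — NE.
(A, Y, III): Player 1 can switch to B (4.2 → 4.7). Not NE.
(B, X, I): Player 1 can switch to A (2.1 → 5.6). Not NE.
(B, X, II): Player 1 gets 3.5, best alternative 2.3; Player 2 gets 0.8, best alternative 0.6; Player 3 gets 4.1, best alternative 1.6. No profitable deviation — NE.
(B, X, III): Player 2 can switch to Y (0.6 → 1.2). Not NE.
(B, Y, I): Player 1 can switch to A (3.5 → 6). Not NE.
(B, Y, III): Player 1 gets 4.7, best alternative 4.2; Player 2 gets 1.2, best alternative 0.6; Player 3 gets 5.5, best alternative 4.4. No profitable deviation — NE.
(The remaining 1 profile has a profitable deviation by the same check.)

The pure Nash equilibria are (A, Y, II); (B, X, II); (B, Y, III).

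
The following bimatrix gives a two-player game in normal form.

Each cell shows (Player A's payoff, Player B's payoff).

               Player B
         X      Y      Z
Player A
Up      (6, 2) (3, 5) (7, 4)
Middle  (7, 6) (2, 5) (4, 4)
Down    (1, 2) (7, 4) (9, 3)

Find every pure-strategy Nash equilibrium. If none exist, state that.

The pure Nash equilibria are (Middle, X), (Down, Y).

Player A against X: payoffs 6, 7, 1 → best response Middle.
Player A against Y: payoffs 3, 2, 7 → best response Down.
Player A against Z: payoffs 7, 4, 9 → best response Down.
Player B against Up: payoffs 2, 5, 4 → best response Y.
Player B against Middle: payoffs 6, 5, 4 → best response X.
Player B against Down: payoffs 2, 4, 3 → best response Y.
Mutual best responses: (Middle, X); (Down, Y).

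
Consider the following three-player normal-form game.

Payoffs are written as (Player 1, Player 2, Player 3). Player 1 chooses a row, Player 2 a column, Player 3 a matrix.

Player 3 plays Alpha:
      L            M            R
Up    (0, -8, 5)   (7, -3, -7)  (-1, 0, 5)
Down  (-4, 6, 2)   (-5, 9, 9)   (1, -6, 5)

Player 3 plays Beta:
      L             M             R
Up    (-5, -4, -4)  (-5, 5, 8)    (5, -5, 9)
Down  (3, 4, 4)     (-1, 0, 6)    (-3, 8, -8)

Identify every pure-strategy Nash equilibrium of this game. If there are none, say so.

No pure-strategy Nash equilibrium.

(Up, L, Alpha): Player 2 can switch to M (-8 → -3). Not NE.
(Up, L, Beta): Player 1 can switch to Down (-5 → 3). Not NE.
(Up, M, Alpha): Player 2 can switch to R (-3 → 0). Not NE.
(Up, M, Beta): Player 1 can switch to Down (-5 → -1). Not NE.
(Up, R, Alpha): Player 1 can switch to Down (-1 → 1). Not NE.
(Up, R, Beta): Player 2 can switch to L (-5 → -4). Not NE.
(Down, L, Alpha): Player 1 can switch to Up (-4 → 0). Not NE.
(Down, L, Beta): Player 2 can switch to R (4 → 8). Not NE.
(Down, M, Alpha): Player 1 can switch to Up (-5 → 7). Not NE.
(Down, M, Beta): Player 2 can switch to L (0 → 4). Not NE.
(The remaining 2 profiles each have a profitable deviation by the same check.)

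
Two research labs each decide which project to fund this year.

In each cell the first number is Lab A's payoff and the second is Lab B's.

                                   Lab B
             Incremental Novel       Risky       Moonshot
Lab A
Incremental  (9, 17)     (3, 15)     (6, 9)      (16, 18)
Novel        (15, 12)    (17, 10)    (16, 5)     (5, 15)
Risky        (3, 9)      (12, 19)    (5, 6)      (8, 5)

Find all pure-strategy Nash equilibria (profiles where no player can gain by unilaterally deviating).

The unique pure-strategy Nash equilibrium is (Incremental, Moonshot).

(Incremental, Incremental): Lab A can switch to Novel (9 → 15). Not NE.
(Incremental, Novel): Lab A can switch to Novel (3 → 17). Not NE.
(Incremental, Risky): Lab A can switch to Novel (6 → 16). Not NE.
(Incremental, Moonshot): Lab A gets 16, best alternative 8; Lab B gets 18, best alternative 17. No profitable deviation — NE.
(Novel, Incremental): Lab B can switch to Moonshot (12 → 15). Not NE.
(Novel, Novel): Lab B can switch to Incremental (10 → 12). Not NE.
(Novel, Risky): Lab B can switch to Incremental (5 → 12). Not NE.
(Novel, Moonshot): Lab A can switch to Incremental (5 → 16). Not NE.
(Risky, Incremental): Lab A can switch to Incremental (3 → 9). Not NE.
(Risky, Novel): Lab A can switch to Novel (12 → 17). Not NE.
(Risky, Risky): Lab A can switch to Incremental (5 → 6). Not NE.
(Risky, Moonshot): Lab A can switch to Incremental (8 → 16). Not NE.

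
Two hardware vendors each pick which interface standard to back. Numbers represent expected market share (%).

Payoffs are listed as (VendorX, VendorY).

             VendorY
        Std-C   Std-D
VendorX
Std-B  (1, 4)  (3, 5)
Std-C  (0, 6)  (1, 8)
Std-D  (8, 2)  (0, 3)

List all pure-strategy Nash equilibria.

(Std-B, Std-C): VendorX can switch to Std-D (1 → 8). Not NE.
(Std-B, Std-D): VendorX gets 3, best alternative 1; VendorY gets 5, best alternative 4. No profitable deviation — NE.
(Std-C, Std-C): VendorX can switch to Std-B (0 → 1). Not NE.
(Std-C, Std-D): VendorX can switch to Std-B (1 → 3). Not NE.
(Std-D, Std-C): VendorY can switch to Std-D (2 → 3). Not NE.
(Std-D, Std-D): VendorX can switch to Std-B (0 → 3). Not NE.

Pure NE: (Std-B, Std-D)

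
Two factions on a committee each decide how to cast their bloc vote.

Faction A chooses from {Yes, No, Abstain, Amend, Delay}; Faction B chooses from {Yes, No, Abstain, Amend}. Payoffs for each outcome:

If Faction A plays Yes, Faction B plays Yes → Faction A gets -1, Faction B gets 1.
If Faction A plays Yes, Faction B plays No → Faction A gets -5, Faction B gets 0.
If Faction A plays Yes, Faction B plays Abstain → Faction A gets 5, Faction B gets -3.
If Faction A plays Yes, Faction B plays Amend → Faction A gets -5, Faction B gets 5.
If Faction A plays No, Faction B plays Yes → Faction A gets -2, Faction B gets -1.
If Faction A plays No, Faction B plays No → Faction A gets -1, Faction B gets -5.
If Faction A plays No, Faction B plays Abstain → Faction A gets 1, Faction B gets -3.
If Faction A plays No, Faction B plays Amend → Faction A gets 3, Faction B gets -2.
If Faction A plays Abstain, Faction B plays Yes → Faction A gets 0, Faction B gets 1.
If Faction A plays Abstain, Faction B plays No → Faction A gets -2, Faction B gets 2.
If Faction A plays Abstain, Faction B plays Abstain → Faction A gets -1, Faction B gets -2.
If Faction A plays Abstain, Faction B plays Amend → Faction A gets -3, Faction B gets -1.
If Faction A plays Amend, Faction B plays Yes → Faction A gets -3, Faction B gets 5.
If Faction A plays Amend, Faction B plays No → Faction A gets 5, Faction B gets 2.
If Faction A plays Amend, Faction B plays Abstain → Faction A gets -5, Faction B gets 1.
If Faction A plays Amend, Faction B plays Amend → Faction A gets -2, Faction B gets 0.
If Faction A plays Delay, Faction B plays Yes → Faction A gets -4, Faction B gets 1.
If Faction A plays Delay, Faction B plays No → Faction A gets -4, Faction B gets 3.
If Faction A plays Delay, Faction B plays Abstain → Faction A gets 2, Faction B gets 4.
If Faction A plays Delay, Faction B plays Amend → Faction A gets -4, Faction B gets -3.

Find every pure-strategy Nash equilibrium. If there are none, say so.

Faction A against Yes: payoffs -1, -2, 0, -3, -4 → best response Abstain.
Faction A against No: payoffs -5, -1, -2, 5, -4 → best response Amend.
Faction A against Abstain: payoffs 5, 1, -1, -5, 2 → best response Yes.
Faction A against Amend: payoffs -5, 3, -3, -2, -4 → best response No.
Faction B against Yes: payoffs 1, 0, -3, 5 → best response Amend.
Faction B against No: payoffs -1, -5, -3, -2 → best response Yes.
Faction B against Abstain: payoffs 1, 2, -2, -1 → best response No.
Faction B against Amend: payoffs 5, 2, 1, 0 → best response Yes.
Faction B against Delay: payoffs 1, 3, 4, -3 → best response Abstain.
No profile is a mutual best response for all players.

No pure-strategy Nash equilibrium.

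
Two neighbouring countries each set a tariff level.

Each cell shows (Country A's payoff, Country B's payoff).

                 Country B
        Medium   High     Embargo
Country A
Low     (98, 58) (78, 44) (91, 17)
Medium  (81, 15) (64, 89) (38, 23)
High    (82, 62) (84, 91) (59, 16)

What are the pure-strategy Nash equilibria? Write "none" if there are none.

The pure Nash equilibria are (Low, Medium) and (High, High).

(Low, Medium): Country A gets 98, best alternative 82; Country B gets 58, best alternative 44. No profitable deviation — NE.
(Low, High): Country A can switch to High (78 → 84). Not NE.
(Low, Embargo): Country B can switch to Medium (17 → 58). Not NE.
(Medium, Medium): Country A can switch to Low (81 → 98). Not NE.
(Medium, High): Country A can switch to Low (64 → 78). Not NE.
(Medium, Embargo): Country A can switch to Low (38 → 91). Not NE.
(High, Medium): Country A can switch to Low (82 → 98). Not NE.
(High, High): Country A gets 84, best alternative 78; Country B gets 91, best alternative 62. No profitable deviation — NE.
(High, Embargo): Country A can switch to Low (59 → 91). Not NE.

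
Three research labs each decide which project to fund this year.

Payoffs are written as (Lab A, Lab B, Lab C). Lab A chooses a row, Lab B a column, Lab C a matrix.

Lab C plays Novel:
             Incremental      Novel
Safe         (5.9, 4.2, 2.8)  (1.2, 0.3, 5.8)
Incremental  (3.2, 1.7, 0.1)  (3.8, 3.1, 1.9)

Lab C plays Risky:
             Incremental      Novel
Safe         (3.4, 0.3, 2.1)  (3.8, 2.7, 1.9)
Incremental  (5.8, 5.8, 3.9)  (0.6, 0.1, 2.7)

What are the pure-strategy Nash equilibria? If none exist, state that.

Lab A against (Incremental, Novel): payoffs 5.9, 3.2 → best response Safe.
Lab A against (Incremental, Risky): payoffs 3.4, 5.8 → best response Incremental.
Lab A against (Novel, Novel): payoffs 1.2, 3.8 → best response Incremental.
Lab A against (Novel, Risky): payoffs 3.8, 0.6 → best response Safe.
Lab B against (Safe, Novel): payoffs 4.2, 0.3 → best response Incremental.
Lab B against (Safe, Risky): payoffs 0.3, 2.7 → best response Novel.
Lab B against (Incremental, Novel): payoffs 1.7, 3.1 → best response Novel.
Lab B against (Incremental, Risky): payoffs 5.8, 0.1 → best response Incremental.
Lab C against (Safe, Incremental): payoffs 2.8, 2.1 → best response Novel.
Lab C against (Safe, Novel): payoffs 5.8, 1.9 → best response Novel.
Lab C against (Incremental, Incremental): payoffs 0.1, 3.9 → best response Risky.
Lab C against (Incremental, Novel): payoffs 1.9, 2.7 → best response Risky.
Mutual best responses: (Safe, Incremental, Novel); (Incremental, Incremental, Risky).

(Safe, Incremental, Novel), (Incremental, Incremental, Risky)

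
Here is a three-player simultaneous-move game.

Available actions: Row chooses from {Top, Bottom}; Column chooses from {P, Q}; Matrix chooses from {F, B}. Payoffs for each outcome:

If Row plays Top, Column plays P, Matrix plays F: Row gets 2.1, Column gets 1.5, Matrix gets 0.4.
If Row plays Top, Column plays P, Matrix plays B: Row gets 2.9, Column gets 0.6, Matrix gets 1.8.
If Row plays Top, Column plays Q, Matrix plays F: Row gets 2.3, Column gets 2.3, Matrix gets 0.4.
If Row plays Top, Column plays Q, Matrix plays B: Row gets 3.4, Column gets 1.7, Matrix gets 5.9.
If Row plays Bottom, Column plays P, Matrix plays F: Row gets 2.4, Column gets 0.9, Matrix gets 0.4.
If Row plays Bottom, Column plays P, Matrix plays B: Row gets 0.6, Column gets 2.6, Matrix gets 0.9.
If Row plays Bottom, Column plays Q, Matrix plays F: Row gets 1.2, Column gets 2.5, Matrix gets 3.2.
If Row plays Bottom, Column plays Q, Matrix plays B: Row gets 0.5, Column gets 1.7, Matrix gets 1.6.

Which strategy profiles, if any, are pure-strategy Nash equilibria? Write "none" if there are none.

Pure NE: (Top, Q, B)

(Top, P, F): Row can switch to Bottom (2.1 → 2.4). Not NE.
(Top, P, B): Column can switch to Q (0.6 → 1.7). Not NE.
(Top, Q, F): Matrix can switch to B (0.4 → 5.9). Not NE.
(Top, Q, B): Row gets 3.4, best alternative 0.5; Column gets 1.7, best alternative 0.6; Matrix gets 5.9, best alternative 0.4. No profitable deviation — NE.
(Bottom, P, F): Column can switch to Q (0.9 → 2.5). Not NE.
(Bottom, P, B): Row can switch to Top (0.6 → 2.9). Not NE.
(Bottom, Q, F): Row can switch to Top (1.2 → 2.3). Not NE.
(Bottom, Q, B): Row can switch to Top (0.5 → 3.4). Not NE.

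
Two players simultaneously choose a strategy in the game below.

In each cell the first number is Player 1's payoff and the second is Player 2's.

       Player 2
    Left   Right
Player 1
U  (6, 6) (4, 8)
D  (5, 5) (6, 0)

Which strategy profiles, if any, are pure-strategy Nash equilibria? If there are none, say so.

Mark each player's best response to every combination of opponents' strategies; a profile where every player is best-responding is a pure Nash equilibrium.
Player 1 against Left: payoffs 6, 5 → best response U.
Player 1 against Right: payoffs 4, 6 → best response D.
Player 2 against U: payoffs 6, 8 → best response Right.
Player 2 against D: payoffs 5, 0 → best response Left.
No profile is a mutual best response for all players.

none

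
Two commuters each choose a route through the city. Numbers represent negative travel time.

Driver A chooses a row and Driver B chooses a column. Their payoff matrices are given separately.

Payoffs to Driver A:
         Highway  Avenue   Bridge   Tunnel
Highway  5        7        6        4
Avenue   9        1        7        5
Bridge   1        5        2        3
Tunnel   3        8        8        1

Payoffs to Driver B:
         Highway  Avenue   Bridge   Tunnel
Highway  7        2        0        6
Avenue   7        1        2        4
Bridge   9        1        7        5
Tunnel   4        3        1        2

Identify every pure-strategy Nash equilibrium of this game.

Driver A against Highway: payoffs 5, 9, 1, 3 → best response Avenue.
Driver A against Avenue: payoffs 7, 1, 5, 8 → best response Tunnel.
Driver A against Bridge: payoffs 6, 7, 2, 8 → best response Tunnel.
Driver A against Tunnel: payoffs 4, 5, 3, 1 → best response Avenue.
Driver B against Highway: payoffs 7, 2, 0, 6 → best response Highway.
Driver B against Avenue: payoffs 7, 1, 2, 4 → best response Highway.
Driver B against Bridge: payoffs 9, 1, 7, 5 → best response Highway.
Driver B against Tunnel: payoffs 4, 3, 1, 2 → best response Highway.
Mutual best responses: (Avenue, Highway).

(Avenue, Highway)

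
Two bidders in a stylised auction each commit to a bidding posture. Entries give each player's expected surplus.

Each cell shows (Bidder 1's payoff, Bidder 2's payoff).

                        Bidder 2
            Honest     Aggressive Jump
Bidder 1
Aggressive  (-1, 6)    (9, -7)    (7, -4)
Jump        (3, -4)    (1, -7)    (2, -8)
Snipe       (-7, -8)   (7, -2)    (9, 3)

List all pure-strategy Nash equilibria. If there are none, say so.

Bidder 1 against Honest: payoffs -1, 3, -7 → best response Jump.
Bidder 1 against Aggressive: payoffs 9, 1, 7 → best response Aggressive.
Bidder 1 against Jump: payoffs 7, 2, 9 → best response Snipe.
Bidder 2 against Aggressive: payoffs 6, -7, -4 → best response Honest.
Bidder 2 against Jump: payoffs -4, -7, -8 → best response Honest.
Bidder 2 against Snipe: payoffs -8, -2, 3 → best response Jump.
Mutual best responses: (Jump, Honest); (Snipe, Jump).

Pure-strategy Nash equilibria: (Jump, Honest) and (Snipe, Jump)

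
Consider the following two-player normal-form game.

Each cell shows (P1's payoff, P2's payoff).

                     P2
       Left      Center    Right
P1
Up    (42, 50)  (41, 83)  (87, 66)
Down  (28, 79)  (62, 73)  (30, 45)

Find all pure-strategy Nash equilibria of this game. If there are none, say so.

There is no pure-strategy Nash equilibrium.

(Up, Left): P2 can switch to Center (50 → 83). Not NE.
(Up, Center): P1 can switch to Down (41 → 62). Not NE.
(Up, Right): P2 can switch to Center (66 → 83). Not NE.
(Down, Left): P1 can switch to Up (28 → 42). Not NE.
(Down, Center): P2 can switch to Left (73 → 79). Not NE.
(Down, Right): P1 can switch to Up (30 → 87). Not NE.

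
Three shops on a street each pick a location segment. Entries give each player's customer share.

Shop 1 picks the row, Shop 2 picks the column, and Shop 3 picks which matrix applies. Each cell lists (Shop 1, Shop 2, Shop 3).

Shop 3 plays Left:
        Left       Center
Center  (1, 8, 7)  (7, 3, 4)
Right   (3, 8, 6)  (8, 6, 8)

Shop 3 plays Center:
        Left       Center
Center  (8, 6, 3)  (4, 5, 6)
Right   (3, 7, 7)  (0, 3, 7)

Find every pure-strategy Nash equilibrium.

Shop 1 against (Left, Left): payoffs 1, 3 → best response Right.
Shop 1 against (Left, Center): payoffs 8, 3 → best response Center.
Shop 1 against (Center, Left): payoffs 7, 8 → best response Right.
Shop 1 against (Center, Center): payoffs 4, 0 → best response Center.
Shop 2 against (Center, Left): payoffs 8, 3 → best response Left.
Shop 2 against (Center, Center): payoffs 6, 5 → best response Left.
Shop 2 against (Right, Left): payoffs 8, 6 → best response Left.
Shop 2 against (Right, Center): payoffs 7, 3 → best response Left.
Shop 3 against (Center, Left): payoffs 7, 3 → best response Left.
Shop 3 against (Center, Center): payoffs 4, 6 → best response Center.
Shop 3 against (Right, Left): payoffs 6, 7 → best response Center.
Shop 3 against (Right, Center): payoffs 8, 7 → best response Left.
No profile is a mutual best response for all players.

none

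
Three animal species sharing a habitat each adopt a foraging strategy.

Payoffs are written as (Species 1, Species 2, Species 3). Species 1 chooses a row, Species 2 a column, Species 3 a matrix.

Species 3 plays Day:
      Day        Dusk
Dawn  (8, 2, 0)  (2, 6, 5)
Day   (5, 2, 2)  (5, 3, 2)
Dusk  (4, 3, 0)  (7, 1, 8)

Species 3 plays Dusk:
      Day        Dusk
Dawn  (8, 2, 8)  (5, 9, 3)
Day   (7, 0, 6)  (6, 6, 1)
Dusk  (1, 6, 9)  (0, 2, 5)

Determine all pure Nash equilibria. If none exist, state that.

This game has no pure Nash equilibrium.

Species 1 against (Day, Day): payoffs 8, 5, 4 → best response Dawn.
Species 1 against (Day, Dusk): payoffs 8, 7, 1 → best response Dawn.
Species 1 against (Dusk, Day): payoffs 2, 5, 7 → best response Dusk.
Species 1 against (Dusk, Dusk): payoffs 5, 6, 0 → best response Day.
Species 2 against (Dawn, Day): payoffs 2, 6 → best response Dusk.
Species 2 against (Dawn, Dusk): payoffs 2, 9 → best response Dusk.
Species 2 against (Day, Day): payoffs 2, 3 → best response Dusk.
Species 2 against (Day, Dusk): payoffs 0, 6 → best response Dusk.
Species 2 against (Dusk, Day): payoffs 3, 1 → best response Day.
Species 2 against (Dusk, Dusk): payoffs 6, 2 → best response Day.
Species 3 against (Dawn, Day): payoffs 0, 8 → best response Dusk.
Species 3 against (Dawn, Dusk): payoffs 5, 3 → best response Day.
Species 3 against (Day, Day): payoffs 2, 6 → best response Dusk.
Species 3 against (Day, Dusk): payoffs 2, 1 → best response Day.
Species 3 against (Dusk, Day): payoffs 0, 9 → best response Dusk.
Species 3 against (Dusk, Dusk): payoffs 8, 5 → best response Day.
No profile is a mutual best response for all players.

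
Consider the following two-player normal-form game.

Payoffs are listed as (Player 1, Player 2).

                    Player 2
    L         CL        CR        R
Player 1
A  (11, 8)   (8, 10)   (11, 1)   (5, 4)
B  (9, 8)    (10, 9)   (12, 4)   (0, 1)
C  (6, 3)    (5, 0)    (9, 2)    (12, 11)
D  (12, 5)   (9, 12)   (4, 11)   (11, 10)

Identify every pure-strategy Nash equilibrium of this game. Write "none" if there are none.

Pure-strategy Nash equilibria: (B, CL) and (C, R)

For each player, find the best response to each opponent profile; mutual best responses are the pure NE.
Player 1 against L: payoffs 11, 9, 6, 12 → best response D.
Player 1 against CL: payoffs 8, 10, 5, 9 → best response B.
Player 1 against CR: payoffs 11, 12, 9, 4 → best response B.
Player 1 against R: payoffs 5, 0, 12, 11 → best response C.
Player 2 against A: payoffs 8, 10, 1, 4 → best response CL.
Player 2 against B: payoffs 8, 9, 4, 1 → best response CL.
Player 2 against C: payoffs 3, 0, 2, 11 → best response R.
Player 2 against D: payoffs 5, 12, 11, 10 → best response CL.
Mutual best responses: (B, CL); (C, R).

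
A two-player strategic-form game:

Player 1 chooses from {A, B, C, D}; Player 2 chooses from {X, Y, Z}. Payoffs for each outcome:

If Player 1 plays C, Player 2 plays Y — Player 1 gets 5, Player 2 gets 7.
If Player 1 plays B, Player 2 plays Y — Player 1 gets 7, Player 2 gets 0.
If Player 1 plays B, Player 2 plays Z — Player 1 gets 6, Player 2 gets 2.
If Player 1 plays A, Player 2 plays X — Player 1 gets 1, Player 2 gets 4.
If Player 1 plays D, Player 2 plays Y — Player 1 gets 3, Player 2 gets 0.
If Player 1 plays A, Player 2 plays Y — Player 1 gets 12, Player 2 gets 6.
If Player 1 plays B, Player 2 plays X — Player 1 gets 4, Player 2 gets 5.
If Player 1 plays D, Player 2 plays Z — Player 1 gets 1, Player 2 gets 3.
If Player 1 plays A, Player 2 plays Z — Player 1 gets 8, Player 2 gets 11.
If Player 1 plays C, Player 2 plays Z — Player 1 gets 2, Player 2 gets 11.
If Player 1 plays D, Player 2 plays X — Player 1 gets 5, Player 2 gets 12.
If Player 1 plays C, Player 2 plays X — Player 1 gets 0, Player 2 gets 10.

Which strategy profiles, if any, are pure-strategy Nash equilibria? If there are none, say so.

Pure-strategy Nash equilibria: (A, Z), (D, X)

Mark each player's best response to every combination of opponents' strategies; a profile where every player is best-responding is a pure Nash equilibrium.
Player 1 against X: payoffs 1, 4, 0, 5 → best response D.
Player 1 against Y: payoffs 12, 7, 5, 3 → best response A.
Player 1 against Z: payoffs 8, 6, 2, 1 → best response A.
Player 2 against A: payoffs 4, 6, 11 → best response Z.
Player 2 against B: payoffs 5, 0, 2 → best response X.
Player 2 against C: payoffs 10, 7, 11 → best response Z.
Player 2 against D: payoffs 12, 0, 3 → best response X.
Mutual best responses: (A, Z); (D, X).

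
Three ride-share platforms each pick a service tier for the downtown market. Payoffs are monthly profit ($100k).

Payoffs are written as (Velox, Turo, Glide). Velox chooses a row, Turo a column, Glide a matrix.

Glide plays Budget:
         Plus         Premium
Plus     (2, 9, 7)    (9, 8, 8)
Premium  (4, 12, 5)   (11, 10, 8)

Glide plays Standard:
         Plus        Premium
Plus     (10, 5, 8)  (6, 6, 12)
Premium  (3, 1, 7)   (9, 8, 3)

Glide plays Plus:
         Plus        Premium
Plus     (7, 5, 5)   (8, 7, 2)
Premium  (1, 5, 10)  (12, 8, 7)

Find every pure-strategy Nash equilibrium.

There is no pure-strategy Nash equilibrium.

(Plus, Plus, Budget): Velox can switch to Premium (2 → 4). Not NE.
(Plus, Plus, Standard): Turo can switch to Premium (5 → 6). Not NE.
(Plus, Plus, Plus): Turo can switch to Premium (5 → 7). Not NE.
(Plus, Premium, Budget): Velox can switch to Premium (9 → 11). Not NE.
(Plus, Premium, Standard): Velox can switch to Premium (6 → 9). Not NE.
(Plus, Premium, Plus): Velox can switch to Premium (8 → 12). Not NE.
(Premium, Plus, Budget): Glide can switch to Standard (5 → 7). Not NE.
(Premium, Plus, Standard): Velox can switch to Plus (3 → 10). Not NE.
(Premium, Plus, Plus): Velox can switch to Plus (1 → 7). Not NE.
(Premium, Premium, Budget): Turo can switch to Plus (10 → 12). Not NE.
(Premium, Premium, Standard): Glide can switch to Budget (3 → 8). Not NE.
(Premium, Premium, Plus): Glide can switch to Budget (7 → 8). Not NE.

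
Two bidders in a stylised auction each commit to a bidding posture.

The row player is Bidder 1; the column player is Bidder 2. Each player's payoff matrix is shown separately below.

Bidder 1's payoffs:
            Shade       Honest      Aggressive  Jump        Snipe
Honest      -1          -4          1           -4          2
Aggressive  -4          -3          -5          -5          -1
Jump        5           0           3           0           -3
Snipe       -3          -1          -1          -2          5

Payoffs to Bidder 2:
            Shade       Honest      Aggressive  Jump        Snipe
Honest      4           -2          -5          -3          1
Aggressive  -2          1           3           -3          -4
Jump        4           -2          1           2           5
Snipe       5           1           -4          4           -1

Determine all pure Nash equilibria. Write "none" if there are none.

Mark each player's best response to every combination of opponents' strategies; a profile where every player is best-responding is a pure Nash equilibrium.
Bidder 1 against Shade: payoffs -1, -4, 5, -3 → best response Jump.
Bidder 1 against Honest: payoffs -4, -3, 0, -1 → best response Jump.
Bidder 1 against Aggressive: payoffs 1, -5, 3, -1 → best response Jump.
Bidder 1 against Jump: payoffs -4, -5, 0, -2 → best response Jump.
Bidder 1 against Snipe: payoffs 2, -1, -3, 5 → best response Snipe.
Bidder 2 against Honest: payoffs 4, -2, -5, -3, 1 → best response Shade.
Bidder 2 against Aggressive: payoffs -2, 1, 3, -3, -4 → best response Aggressive.
Bidder 2 against Jump: payoffs 4, -2, 1, 2, 5 → best response Snipe.
Bidder 2 against Snipe: payoffs 5, 1, -4, 4, -1 → best response Shade.
No profile is a mutual best response for all players.

This game has no pure Nash equilibrium.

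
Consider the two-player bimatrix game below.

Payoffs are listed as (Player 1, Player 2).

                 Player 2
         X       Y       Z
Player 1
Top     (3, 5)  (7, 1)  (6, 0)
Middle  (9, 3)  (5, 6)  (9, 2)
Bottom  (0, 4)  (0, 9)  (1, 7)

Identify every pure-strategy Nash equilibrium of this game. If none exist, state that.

For each strategy profile, look for a profitable unilateral deviation.
(Top, X): Player 1 can switch to Middle (3 → 9). Not NE.
(Top, Y): Player 2 can switch to X (1 → 5). Not NE.
(Top, Z): Player 1 can switch to Middle (6 → 9). Not NE.
(Middle, X): Player 2 can switch to Y (3 → 6). Not NE.
(Middle, Y): Player 1 can switch to Top (5 → 7). Not NE.
(Middle, Z): Player 2 can switch to X (2 → 3). Not NE.
(Bottom, X): Player 1 can switch to Top (0 → 3). Not NE.
(Bottom, Y): Player 1 can switch to Top (0 → 7). Not NE.
(The remaining 1 profile has a profitable deviation by the same check.)

No pure-strategy Nash equilibrium.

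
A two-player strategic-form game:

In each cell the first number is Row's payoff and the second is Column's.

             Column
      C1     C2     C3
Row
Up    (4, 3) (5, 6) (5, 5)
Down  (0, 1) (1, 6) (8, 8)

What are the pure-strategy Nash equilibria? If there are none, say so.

Row against C1: payoffs 4, 0 → best response Up.
Row against C2: payoffs 5, 1 → best response Up.
Row against C3: payoffs 5, 8 → best response Down.
Column against Up: payoffs 3, 6, 5 → best response C2.
Column against Down: payoffs 1, 6, 8 → best response C3.
Mutual best responses: (Up, C2); (Down, C3).

Pure-strategy Nash equilibria: (Up, C2), (Down, C3)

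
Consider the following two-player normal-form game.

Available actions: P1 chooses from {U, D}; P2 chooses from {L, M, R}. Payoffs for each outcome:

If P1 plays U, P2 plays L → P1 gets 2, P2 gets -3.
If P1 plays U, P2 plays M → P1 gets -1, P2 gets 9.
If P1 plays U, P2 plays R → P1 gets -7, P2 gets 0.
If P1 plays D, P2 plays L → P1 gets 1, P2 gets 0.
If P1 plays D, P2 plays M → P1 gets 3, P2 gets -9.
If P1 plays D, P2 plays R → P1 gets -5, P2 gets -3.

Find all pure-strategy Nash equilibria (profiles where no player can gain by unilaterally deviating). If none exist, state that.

(U, L): P2 can switch to M (-3 → 9). Not NE.
(U, M): P1 can switch to D (-1 → 3). Not NE.
(U, R): P1 can switch to D (-7 → -5). Not NE.
(D, L): P1 can switch to U (1 → 2). Not NE.
(D, M): P2 can switch to L (-9 → 0). Not NE.
(D, R): P2 can switch to L (-3 → 0). Not NE.

This game has no pure Nash equilibrium.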